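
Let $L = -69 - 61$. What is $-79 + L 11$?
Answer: $-1509$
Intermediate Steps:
$L = -130$
$-79 + L 11 = -79 - 1430 = -1509$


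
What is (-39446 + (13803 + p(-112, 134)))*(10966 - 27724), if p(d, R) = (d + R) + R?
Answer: 427111146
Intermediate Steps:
p(d, R) = d + 2*R (p(d, R) = (R + d) + R = d + 2*R)
(-39446 + (13803 + p(-112, 134)))*(10966 - 27724) = (-39446 + (13803 + (-112 + 2*134)))*(10966 - 27724) = (-39446 + (13803 + (-112 + 268)))*(-16758) = (-39446 + (13803 + 156))*(-16758) = (-39446 + 13959)*(-16758) = -25487*(-16758) = 427111146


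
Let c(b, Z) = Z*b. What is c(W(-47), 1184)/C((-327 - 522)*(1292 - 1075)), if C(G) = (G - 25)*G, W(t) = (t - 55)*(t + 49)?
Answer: -40256/5657734019 ≈ -7.1152e-6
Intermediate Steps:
W(t) = (-55 + t)*(49 + t)
C(G) = G*(-25 + G) (C(G) = (-25 + G)*G = G*(-25 + G))
c(W(-47), 1184)/C((-327 - 522)*(1292 - 1075)) = (1184*(-2695 + (-47)**2 - 6*(-47)))/((((-327 - 522)*(1292 - 1075))*(-25 + (-327 - 522)*(1292 - 1075)))) = (1184*(-2695 + 2209 + 282))/(((-849*217)*(-25 - 849*217))) = (1184*(-204))/((-184233*(-25 - 184233))) = -241536/((-184233*(-184258))) = -241536/33946404114 = -241536*1/33946404114 = -40256/5657734019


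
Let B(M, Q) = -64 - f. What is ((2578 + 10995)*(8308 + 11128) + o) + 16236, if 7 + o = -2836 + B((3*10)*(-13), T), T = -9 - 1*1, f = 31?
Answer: 263818126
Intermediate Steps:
T = -10 (T = -9 - 1 = -10)
B(M, Q) = -95 (B(M, Q) = -64 - 1*31 = -64 - 31 = -95)
o = -2938 (o = -7 + (-2836 - 95) = -7 - 2931 = -2938)
((2578 + 10995)*(8308 + 11128) + o) + 16236 = ((2578 + 10995)*(8308 + 11128) - 2938) + 16236 = (13573*19436 - 2938) + 16236 = (263804828 - 2938) + 16236 = 263801890 + 16236 = 263818126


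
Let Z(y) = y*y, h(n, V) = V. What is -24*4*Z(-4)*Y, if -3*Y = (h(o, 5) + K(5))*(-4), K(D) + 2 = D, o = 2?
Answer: -16384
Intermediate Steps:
K(D) = -2 + D
Y = 32/3 (Y = -(5 + (-2 + 5))*(-4)/3 = -(5 + 3)*(-4)/3 = -8*(-4)/3 = -⅓*(-32) = 32/3 ≈ 10.667)
Z(y) = y²
-24*4*Z(-4)*Y = -24*4*(-4)²*32/3 = -24*4*16*32/3 = -1536*32/3 = -24*2048/3 = -16384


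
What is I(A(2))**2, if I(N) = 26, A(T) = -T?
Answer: 676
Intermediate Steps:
I(A(2))**2 = 26**2 = 676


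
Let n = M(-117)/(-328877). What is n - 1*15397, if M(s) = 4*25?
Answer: -5063719269/328877 ≈ -15397.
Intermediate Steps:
M(s) = 100
n = -100/328877 (n = 100/(-328877) = 100*(-1/328877) = -100/328877 ≈ -0.00030407)
n - 1*15397 = -100/328877 - 1*15397 = -100/328877 - 15397 = -5063719269/328877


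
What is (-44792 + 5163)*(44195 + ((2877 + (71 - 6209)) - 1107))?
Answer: -1578304183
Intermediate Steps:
(-44792 + 5163)*(44195 + ((2877 + (71 - 6209)) - 1107)) = -39629*(44195 + ((2877 - 6138) - 1107)) = -39629*(44195 + (-3261 - 1107)) = -39629*(44195 - 4368) = -39629*39827 = -1578304183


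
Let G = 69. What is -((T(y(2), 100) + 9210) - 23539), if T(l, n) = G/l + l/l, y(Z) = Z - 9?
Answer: 100365/7 ≈ 14338.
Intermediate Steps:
y(Z) = -9 + Z
T(l, n) = 1 + 69/l (T(l, n) = 69/l + l/l = 69/l + 1 = 1 + 69/l)
-((T(y(2), 100) + 9210) - 23539) = -(((69 + (-9 + 2))/(-9 + 2) + 9210) - 23539) = -(((69 - 7)/(-7) + 9210) - 23539) = -((-⅐*62 + 9210) - 23539) = -((-62/7 + 9210) - 23539) = -(64408/7 - 23539) = -1*(-100365/7) = 100365/7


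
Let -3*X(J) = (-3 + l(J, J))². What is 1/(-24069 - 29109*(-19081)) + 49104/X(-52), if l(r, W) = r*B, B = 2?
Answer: -149475927532967/11617179146682 ≈ -12.867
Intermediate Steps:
l(r, W) = 2*r (l(r, W) = r*2 = 2*r)
X(J) = -(-3 + 2*J)²/3
1/(-24069 - 29109*(-19081)) + 49104/X(-52) = 1/(-24069 - 29109*(-19081)) + 49104/((-(-3 + 2*(-52))²/3)) = -1/19081/(-53178) + 49104/((-(-3 - 104)²/3)) = -1/53178*(-1/19081) + 49104/((-⅓*(-107)²)) = 1/1014689418 + 49104/((-⅓*11449)) = 1/1014689418 + 49104/(-11449/3) = 1/1014689418 + 49104*(-3/11449) = 1/1014689418 - 147312/11449 = -149475927532967/11617179146682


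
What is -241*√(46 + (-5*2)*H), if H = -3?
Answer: -482*√19 ≈ -2101.0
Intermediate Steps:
-241*√(46 + (-5*2)*H) = -241*√(46 - 5*2*(-3)) = -241*√(46 - 10*(-3)) = -241*√(46 + 30) = -482*√19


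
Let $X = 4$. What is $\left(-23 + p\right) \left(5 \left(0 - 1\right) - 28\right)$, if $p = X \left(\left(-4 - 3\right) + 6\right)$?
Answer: $891$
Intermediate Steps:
$p = -4$ ($p = 4 \left(\left(-4 - 3\right) + 6\right) = 4 \left(-7 + 6\right) = 4 \left(-1\right) = -4$)
$\left(-23 + p\right) \left(5 \left(0 - 1\right) - 28\right) = \left(-23 - 4\right) \left(5 \left(0 - 1\right) - 28\right) = - 27 \left(5 \left(-1\right) - 28\right) = - 27 \left(-5 - 28\right) = \left(-27\right) \left(-33\right) = 891$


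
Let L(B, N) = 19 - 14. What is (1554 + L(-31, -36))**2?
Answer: 2430481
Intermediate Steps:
L(B, N) = 5
(1554 + L(-31, -36))**2 = (1554 + 5)**2 = 1559**2 = 2430481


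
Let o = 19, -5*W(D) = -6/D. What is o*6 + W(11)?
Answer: 6276/55 ≈ 114.11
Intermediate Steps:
W(D) = 6/(5*D) (W(D) = -(-6)/(5*D) = 6/(5*D))
o*6 + W(11) = 19*6 + (6/5)/11 = 114 + (6/5)*(1/11) = 114 + 6/55 = 6276/55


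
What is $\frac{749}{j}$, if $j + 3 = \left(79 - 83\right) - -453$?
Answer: $\frac{749}{446} \approx 1.6794$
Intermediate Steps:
$j = 446$ ($j = -3 + \left(\left(79 - 83\right) - -453\right) = -3 + \left(-4 + 453\right) = -3 + 449 = 446$)
$\frac{749}{j} = \frac{749}{446}$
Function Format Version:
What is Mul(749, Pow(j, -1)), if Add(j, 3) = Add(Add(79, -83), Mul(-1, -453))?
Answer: Rational(749, 446) ≈ 1.6794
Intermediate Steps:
j = 446 (j = Add(-3, Add(Add(79, -83), Mul(-1, -453))) = Add(-3, Add(-4, 453)) = Add(-3, 449) = 446)
Mul(749, Pow(j, -1)) = Mul(749, Pow(446, -1)) = Mul(749, Rational(1, 446)) = Rational(749, 446)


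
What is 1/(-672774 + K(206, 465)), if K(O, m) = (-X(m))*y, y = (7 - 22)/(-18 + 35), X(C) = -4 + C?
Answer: -17/11430243 ≈ -1.4873e-6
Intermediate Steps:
y = -15/17 ≈ -0.88235
K(O, m) = -60/17 + 15*m/17 (K(O, m) = -(-4 + m)*(-15/17) = (4 - m)*(-15/17) = -60/17 + 15*m/17)
1/(-672774 + K(206, 465)) = 1/(-672774 + (-60/17 + (15/17)*465)) = 1/(-672774 + (-60/17 + 6975/17)) = 1/(-672774 + 6915/17) = 1/(-11430243/17) = -17/11430243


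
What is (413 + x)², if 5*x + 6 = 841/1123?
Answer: 5350422357604/31528225 ≈ 1.6970e+5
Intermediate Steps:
x = -5897/5615 (x = -6/5 + (841/1123)/5 = -6/5 + (841*(1/1123))/5 = -6/5 + (⅕)*(841/1123) = -6/5 + 841/5615 = -5897/5615 ≈ -1.0502)
(413 + x)² = (413 - 5897/5615)² = (2313098/5615)² = 5350422357604/31528225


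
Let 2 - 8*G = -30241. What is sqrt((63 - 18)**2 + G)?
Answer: sqrt(92886)/4 ≈ 76.193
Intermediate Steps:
G = 30243/8 (G = 1/4 - 1/8*(-30241) = 1/4 + 30241/8 = 30243/8 ≈ 3780.4)
sqrt((63 - 18)**2 + G) = sqrt((63 - 18)**2 + 30243/8) = sqrt(45**2 + 30243/8) = sqrt(2025 + 30243/8) = sqrt(46443/8) = sqrt(92886)/4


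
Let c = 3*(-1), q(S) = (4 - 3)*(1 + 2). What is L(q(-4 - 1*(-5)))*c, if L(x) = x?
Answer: -9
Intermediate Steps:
q(S) = 3 (q(S) = 1*3 = 3)
c = -3
L(q(-4 - 1*(-5)))*c = 3*(-3) = -9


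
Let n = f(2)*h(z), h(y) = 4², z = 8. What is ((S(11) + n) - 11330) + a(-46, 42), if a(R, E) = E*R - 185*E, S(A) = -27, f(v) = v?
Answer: -21027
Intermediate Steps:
h(y) = 16
a(R, E) = -185*E + E*R
n = 32 (n = 2*16 = 32)
((S(11) + n) - 11330) + a(-46, 42) = ((-27 + 32) - 11330) + 42*(-185 - 46) = (5 - 11330) + 42*(-231) = -11325 - 9702 = -21027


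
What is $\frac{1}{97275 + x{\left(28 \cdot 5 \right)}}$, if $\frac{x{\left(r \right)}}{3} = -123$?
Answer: $\frac{1}{96906} \approx 1.0319 \cdot 10^{-5}$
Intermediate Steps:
$x{\left(r \right)} = -369$ ($x{\left(r \right)} = 3 \left(-123\right) = -369$)
$\frac{1}{97275 + x{\left(28 \cdot 5 \right)}} = \frac{1}{97275 - 369} = \frac{1}{96906}$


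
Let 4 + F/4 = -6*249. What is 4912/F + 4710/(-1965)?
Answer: -315620/98119 ≈ -3.2167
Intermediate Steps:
F = -5992 (F = -16 + 4*(-6*249) = -16 + 4*(-1494) = -16 - 5976 = -5992)
4912/F + 4710/(-1965) = 4912/(-5992) + 4710/(-1965) = 4912*(-1/5992) + 4710*(-1/1965) = -614/749 - 314/131 = -315620/98119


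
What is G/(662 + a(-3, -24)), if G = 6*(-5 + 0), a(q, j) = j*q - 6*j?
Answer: -15/439 ≈ -0.034169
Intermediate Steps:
a(q, j) = -6*j + j*q
G = -30 (G = 6*(-5) = -30)
G/(662 + a(-3, -24)) = -30/(662 - 24*(-6 - 3)) = -30/(662 - 24*(-9)) = -30/(662 + 216) = -30/878 = (1/878)*(-30) = -15/439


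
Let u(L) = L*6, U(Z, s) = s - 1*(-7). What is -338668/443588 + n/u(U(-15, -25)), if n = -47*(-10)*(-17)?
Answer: 10196779/139266 ≈ 73.218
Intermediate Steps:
U(Z, s) = 7 + s (U(Z, s) = s + 7 = 7 + s)
u(L) = 6*L
n = -7990 (n = 470*(-17) = -7990)
-338668/443588 + n/u(U(-15, -25)) = -338668/443588 - 7990*1/(6*(7 - 25)) = -338668*1/443588 - 7990/(6*(-18)) = -1969/2579 - 7990/(-108) = -1969/2579 - 7990*(-1/108) = -1969/2579 + 3995/54 = 10196779/139266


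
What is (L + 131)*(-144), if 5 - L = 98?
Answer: -5472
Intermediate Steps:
L = -93 (L = 5 - 1*98 = 5 - 98 = -93)
(L + 131)*(-144) = (-93 + 131)*(-144) = 38*(-144) = -5472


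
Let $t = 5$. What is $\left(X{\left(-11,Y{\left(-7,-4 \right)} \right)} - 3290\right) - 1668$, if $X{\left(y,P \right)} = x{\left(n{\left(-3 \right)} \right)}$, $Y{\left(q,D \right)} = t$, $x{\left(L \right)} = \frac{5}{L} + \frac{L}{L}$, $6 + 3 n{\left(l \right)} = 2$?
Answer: $- \frac{19843}{4} \approx -4960.8$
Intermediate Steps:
$n{\left(l \right)} = - \frac{4}{3}$ ($n{\left(l \right)} = -2 + \frac{1}{3} \cdot 2 = -2 + \frac{2}{3} = - \frac{4}{3}$)
$x{\left(L \right)} = 1 + \frac{5}{L}$ ($x{\left(L \right)} = \frac{5}{L} + 1 = 1 + \frac{5}{L}$)
$Y{\left(q,D \right)} = 5$
$X{\left(y,P \right)} = - \frac{11}{4}$ ($X{\left(y,P \right)} = \frac{5 - \frac{4}{3}}{- \frac{4}{3}} = \left(- \frac{3}{4}\right) \frac{11}{3} = - \frac{11}{4}$)
$\left(X{\left(-11,Y{\left(-7,-4 \right)} \right)} - 3290\right) - 1668 = \left(- \frac{11}{4} - 3290\right) - 1668 = - \frac{13171}{4} - 1668 = - \frac{19843}{4}$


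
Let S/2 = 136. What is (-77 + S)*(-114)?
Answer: -22230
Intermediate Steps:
S = 272 (S = 2*136 = 272)
(-77 + S)*(-114) = (-77 + 272)*(-114) = 195*(-114) = -22230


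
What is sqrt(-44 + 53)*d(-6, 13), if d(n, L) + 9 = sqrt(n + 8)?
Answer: -27 + 3*sqrt(2) ≈ -22.757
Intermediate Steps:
d(n, L) = -9 + sqrt(8 + n) (d(n, L) = -9 + sqrt(n + 8) = -9 + sqrt(8 + n))
sqrt(-44 + 53)*d(-6, 13) = sqrt(-44 + 53)*(-9 + sqrt(8 - 6)) = sqrt(9)*(-9 + sqrt(2)) = 3*(-9 + sqrt(2)) = -27 + 3*sqrt(2)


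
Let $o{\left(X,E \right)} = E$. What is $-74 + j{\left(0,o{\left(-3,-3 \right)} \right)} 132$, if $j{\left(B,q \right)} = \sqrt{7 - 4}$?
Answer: $-74 + 132 \sqrt{3} \approx 154.63$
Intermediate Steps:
$j{\left(B,q \right)} = \sqrt{3}$
$-74 + j{\left(0,o{\left(-3,-3 \right)} \right)} 132 = -74 + \sqrt{3} \cdot 132 = -74 + 132 \sqrt{3}$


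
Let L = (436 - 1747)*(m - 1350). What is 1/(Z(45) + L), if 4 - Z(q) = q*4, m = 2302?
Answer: -1/1248248 ≈ -8.0112e-7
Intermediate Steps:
Z(q) = 4 - 4*q (Z(q) = 4 - q*4 = 4 - 4*q)
L = -1248072 (L = (436 - 1747)*(2302 - 1350) = -1311*952 = -1248072)
1/(Z(45) + L) = 1/((4 - 4*45) - 1248072) = 1/((4 - 180) - 1248072) = 1/(-176 - 1248072) = 1/(-1248248) = -1/1248248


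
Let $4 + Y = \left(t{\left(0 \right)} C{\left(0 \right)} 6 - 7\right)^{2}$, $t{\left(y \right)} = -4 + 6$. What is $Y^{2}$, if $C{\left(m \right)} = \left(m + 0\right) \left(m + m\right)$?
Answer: $2025$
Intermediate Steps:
$t{\left(y \right)} = 2$
$C{\left(m \right)} = 2 m^{2}$ ($C{\left(m \right)} = m 2 m = 2 m^{2}$)
$Y = 45$ ($Y = -4 + \left(2 \cdot 2 \cdot 0^{2} \cdot 6 - 7\right)^{2} = -4 + \left(2 \cdot 2 \cdot 0 \cdot 6 - 7\right)^{2} = -4 + \left(2 \cdot 0 \cdot 6 - 7\right)^{2} = -4 + \left(0 \cdot 6 - 7\right)^{2} = -4 + \left(0 - 7\right)^{2} = -4 + \left(-7\right)^{2} = -4 + 49 = 45$)
$Y^{2} = 45^{2} = 2025$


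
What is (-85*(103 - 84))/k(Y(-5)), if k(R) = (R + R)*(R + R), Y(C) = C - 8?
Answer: -1615/676 ≈ -2.3891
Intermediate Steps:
Y(C) = -8 + C
k(R) = 4*R² (k(R) = (2*R)*(2*R) = 4*R²)
(-85*(103 - 84))/k(Y(-5)) = (-85*(103 - 84))/((4*(-8 - 5)²)) = (-85*19)/((4*(-13)²)) = -1615/(4*169) = -1615/676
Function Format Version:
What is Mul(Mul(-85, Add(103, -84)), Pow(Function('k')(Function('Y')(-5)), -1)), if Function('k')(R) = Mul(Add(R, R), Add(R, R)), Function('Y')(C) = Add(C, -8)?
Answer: Rational(-1615, 676) ≈ -2.3891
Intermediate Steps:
Function('Y')(C) = Add(-8, C)
Function('k')(R) = Mul(4, Pow(R, 2)) (Function('k')(R) = Mul(Mul(2, R), Mul(2, R)) = Mul(4, Pow(R, 2)))
Mul(Mul(-85, Add(103, -84)), Pow(Function('k')(Function('Y')(-5)), -1)) = Mul(Mul(-85, Add(103, -84)), Pow(Mul(4, Pow(Add(-8, -5), 2)), -1)) = Mul(Mul(-85, 19), Pow(Mul(4, Pow(-13, 2)), -1)) = Mul(-1615, Pow(Mul(4, 169), -1)) = Mul(-1615, Pow(676, -1)) = Mul(-1615, Rational(1, 676)) = Rational(-1615, 676)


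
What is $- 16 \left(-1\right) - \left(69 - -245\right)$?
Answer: $-298$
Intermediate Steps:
$- 16 \left(-1\right) - \left(69 - -245\right) = \left(-1\right) \left(-16\right) - \left(69 + 245\right) = 16 - 314 = -298$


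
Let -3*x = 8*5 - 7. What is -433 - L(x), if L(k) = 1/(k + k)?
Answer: -9525/22 ≈ -432.95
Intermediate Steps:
x = -11 (x = -(8*5 - 7)/3 = -(40 - 7)/3 = -⅓*33 = -11)
L(k) = 1/(2*k)
-433 - L(x) = -433 - 1/(2*(-11)) = -433 - (-1)/(2*11) = -433 - 1*(-1/22) = -433 + 1/22 = -9525/22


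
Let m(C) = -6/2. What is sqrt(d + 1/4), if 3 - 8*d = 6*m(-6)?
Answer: sqrt(46)/4 ≈ 1.6956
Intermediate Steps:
m(C) = -3 (m(C) = -6*1/2 = -3)
d = 21/8 (d = 3/8 - 3*(-3)/4 = 3/8 - 1/8*(-18) = 3/8 + 9/4 = 21/8 ≈ 2.6250)
sqrt(d + 1/4) = sqrt(21/8 + 1/4) = sqrt(23/8) = sqrt(46)/4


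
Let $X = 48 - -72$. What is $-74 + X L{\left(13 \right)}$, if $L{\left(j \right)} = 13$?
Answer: $1486$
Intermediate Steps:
$X = 120$ ($X = 48 + 72 = 120$)
$-74 + X L{\left(13 \right)} = -74 + 120 \cdot 13 = -74 + 1560 = 1486$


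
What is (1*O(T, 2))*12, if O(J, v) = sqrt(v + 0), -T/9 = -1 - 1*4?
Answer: 12*sqrt(2) ≈ 16.971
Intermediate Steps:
T = 45 (T = -9*(-1 - 1*4) = -9*(-1 - 4) = -9*(-5) = 45)
O(J, v) = sqrt(v)
(1*O(T, 2))*12 = (1*sqrt(2))*12 = sqrt(2)*12 = 12*sqrt(2)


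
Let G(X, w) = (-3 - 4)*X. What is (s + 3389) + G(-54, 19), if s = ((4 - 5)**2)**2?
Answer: 3768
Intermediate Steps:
G(X, w) = -7*X
s = 1 (s = ((-1)**2)**2 = 1**2 = 1)
(s + 3389) + G(-54, 19) = (1 + 3389) - 7*(-54) = 3390 + 378 = 3768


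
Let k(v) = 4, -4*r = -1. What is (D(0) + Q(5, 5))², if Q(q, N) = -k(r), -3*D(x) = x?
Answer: 16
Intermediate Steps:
r = ¼ (r = -¼*(-1) = ¼ ≈ 0.25000)
D(x) = -x/3
Q(q, N) = -4 (Q(q, N) = -1*4 = -4)
(D(0) + Q(5, 5))² = (-⅓*0 - 4)² = (0 - 4)² = (-4)² = 16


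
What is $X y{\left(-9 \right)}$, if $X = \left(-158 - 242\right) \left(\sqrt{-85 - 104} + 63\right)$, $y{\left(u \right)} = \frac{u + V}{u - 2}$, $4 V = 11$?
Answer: $- \frac{157500}{11} - \frac{7500 i \sqrt{21}}{11} \approx -14318.0 - 3124.5 i$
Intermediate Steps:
$V = \frac{11}{4}$ ($V = \frac{1}{4} \cdot 11 = \frac{11}{4} \approx 2.75$)
$y{\left(u \right)} = \frac{\frac{11}{4} + u}{-2 + u}$ ($y{\left(u \right)} = \frac{u + \frac{11}{4}}{u - 2} = \frac{\frac{11}{4} + u}{-2 + u}$)
$X = -25200 - 1200 i \sqrt{21}$ ($X = - 400 \left(\sqrt{-189} + 63\right) = - 400 \left(3 i \sqrt{21} + 63\right) = - 400 \left(63 + 3 i \sqrt{21}\right) = -25200 - 1200 i \sqrt{21} \approx -25200.0 - 5499.1 i$)
$X y{\left(-9 \right)} = \left(-25200 - 1200 i \sqrt{21}\right) \frac{\frac{11}{4} - 9}{-2 - 9} = \left(-25200 - 1200 i \sqrt{21}\right) \frac{1}{-11} \left(- \frac{25}{4}\right) = \left(-25200 - 1200 i \sqrt{21}\right) \left(\left(- \frac{1}{11}\right) \left(- \frac{25}{4}\right)\right) = \left(-25200 - 1200 i \sqrt{21}\right) \frac{25}{44} = - \frac{157500}{11} - \frac{7500 i \sqrt{21}}{11}$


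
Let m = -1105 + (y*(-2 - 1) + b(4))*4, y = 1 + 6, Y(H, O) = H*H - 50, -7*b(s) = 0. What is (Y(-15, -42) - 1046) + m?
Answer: -2060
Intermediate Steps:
b(s) = 0 (b(s) = -⅐*0 = 0)
Y(H, O) = -50 + H² (Y(H, O) = H² - 50 = -50 + H²)
y = 7
m = -1189 (m = -1105 + (7*(-2 - 1) + 0)*4 = -1105 + (7*(-3) + 0)*4 = -1105 + (-21 + 0)*4 = -1105 - 21*4 = -1105 - 84 = -1189)
(Y(-15, -42) - 1046) + m = ((-50 + (-15)²) - 1046) - 1189 = ((-50 + 225) - 1046) - 1189 = (175 - 1046) - 1189 = -871 - 1189 = -2060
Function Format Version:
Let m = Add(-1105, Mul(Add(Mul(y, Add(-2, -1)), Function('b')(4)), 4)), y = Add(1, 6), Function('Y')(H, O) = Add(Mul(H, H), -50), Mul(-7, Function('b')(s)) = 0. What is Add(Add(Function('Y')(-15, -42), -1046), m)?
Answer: -2060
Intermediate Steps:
Function('b')(s) = 0 (Function('b')(s) = Mul(Rational(-1, 7), 0) = 0)
Function('Y')(H, O) = Add(-50, Pow(H, 2)) (Function('Y')(H, O) = Add(Pow(H, 2), -50) = Add(-50, Pow(H, 2)))
y = 7
m = -1189 (m = Add(-1105, Mul(Add(Mul(7, Add(-2, -1)), 0), 4)) = Add(-1105, Mul(Add(Mul(7, -3), 0), 4)) = Add(-1105, Mul(Add(-21, 0), 4)) = Add(-1105, Mul(-21, 4)) = Add(-1105, -84) = -1189)
Add(Add(Function('Y')(-15, -42), -1046), m) = Add(Add(Add(-50, Pow(-15, 2)), -1046), -1189) = Add(Add(Add(-50, 225), -1046), -1189) = Add(Add(175, -1046), -1189) = Add(-871, -1189) = -2060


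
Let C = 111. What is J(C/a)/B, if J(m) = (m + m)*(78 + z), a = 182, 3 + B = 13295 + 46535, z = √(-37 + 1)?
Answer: 666/418789 + 666*I/5444257 ≈ 0.0015903 + 0.00012233*I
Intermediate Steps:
z = 6*I (z = √(-36) = 6*I ≈ 6.0*I)
B = 59827 (B = -3 + (13295 + 46535) = -3 + 59830 = 59827)
J(m) = 2*m*(78 + 6*I) (J(m) = (m + m)*(78 + 6*I) = (2*m)*(78 + 6*I) = 2*m*(78 + 6*I))
J(C/a)/B = (12*(111/182)*(13 + I))/59827 = (12*(111*(1/182))*(13 + I))*(1/59827) = (12*(111/182)*(13 + I))*(1/59827) = (666/7 + 666*I/91)*(1/59827) = 666/418789 + 666*I/5444257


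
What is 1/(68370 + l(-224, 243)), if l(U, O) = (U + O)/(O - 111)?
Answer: 132/9024859 ≈ 1.4626e-5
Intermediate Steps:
l(U, O) = (O + U)/(-111 + O)
1/(68370 + l(-224, 243)) = 1/(68370 + (243 - 224)/(-111 + 243)) = 1/(68370 + 19/132) = 1/(9024859/132) = 132/9024859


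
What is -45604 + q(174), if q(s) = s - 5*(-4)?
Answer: -45410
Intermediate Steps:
q(s) = 20 + s (q(s) = s + 20 = 20 + s)
-45604 + q(174) = -45604 + (20 + 174) = -45604 + 194 = -45410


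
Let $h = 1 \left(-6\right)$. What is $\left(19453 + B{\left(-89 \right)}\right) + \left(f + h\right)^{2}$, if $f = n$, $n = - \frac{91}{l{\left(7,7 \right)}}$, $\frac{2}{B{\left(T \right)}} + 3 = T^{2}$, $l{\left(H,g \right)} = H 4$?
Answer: $\frac{1237650719}{63344} \approx 19539.0$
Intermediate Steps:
$l{\left(H,g \right)} = 4 H$
$B{\left(T \right)} = \frac{2}{-3 + T^{2}}$
$n = - \frac{13}{4}$ ($n = - \frac{91}{4 \cdot 7} = - \frac{91}{28} = \left(-91\right) \frac{1}{28} = - \frac{13}{4} \approx -3.25$)
$h = -6$
$f = - \frac{13}{4} \approx -3.25$
$\left(19453 + B{\left(-89 \right)}\right) + \left(f + h\right)^{2} = \left(19453 + \frac{2}{-3 + \left(-89\right)^{2}}\right) + \left(- \frac{13}{4} - 6\right)^{2} = \left(19453 + \frac{2}{-3 + 7921}\right) + \left(- \frac{37}{4}\right)^{2} = \left(19453 + \frac{2}{7918}\right) + \frac{1369}{16} = \left(19453 + 2 \cdot \frac{1}{7918}\right) + \frac{1369}{16} = \left(19453 + \frac{1}{3959}\right) + \frac{1369}{16} = \frac{77014428}{3959} + \frac{1369}{16} = \frac{1237650719}{63344}$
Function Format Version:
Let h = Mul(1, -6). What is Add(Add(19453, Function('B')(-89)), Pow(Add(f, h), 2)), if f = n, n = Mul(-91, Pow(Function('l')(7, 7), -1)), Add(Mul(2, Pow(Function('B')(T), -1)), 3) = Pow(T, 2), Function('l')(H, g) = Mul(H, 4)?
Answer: Rational(1237650719, 63344) ≈ 19539.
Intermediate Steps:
Function('l')(H, g) = Mul(4, H)
Function('B')(T) = Mul(2, Pow(Add(-3, Pow(T, 2)), -1))
n = Rational(-13, 4) (n = Mul(-91, Pow(Mul(4, 7), -1)) = Mul(-91, Pow(28, -1)) = Mul(-91, Rational(1, 28)) = Rational(-13, 4) ≈ -3.2500)
h = -6
f = Rational(-13, 4) ≈ -3.2500
Add(Add(19453, Function('B')(-89)), Pow(Add(f, h), 2)) = Add(Add(19453, Mul(2, Pow(Add(-3, Pow(-89, 2)), -1))), Pow(Add(Rational(-13, 4), -6), 2)) = Add(Add(19453, Mul(2, Pow(Add(-3, 7921), -1))), Pow(Rational(-37, 4), 2)) = Add(Add(19453, Mul(2, Pow(7918, -1))), Rational(1369, 16)) = Add(Add(19453, Mul(2, Rational(1, 7918))), Rational(1369, 16)) = Add(Add(19453, Rational(1, 3959)), Rational(1369, 16)) = Add(Rational(77014428, 3959), Rational(1369, 16)) = Rational(1237650719, 63344)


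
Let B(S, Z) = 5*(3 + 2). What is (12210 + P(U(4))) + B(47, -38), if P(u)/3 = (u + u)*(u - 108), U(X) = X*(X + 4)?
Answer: -2357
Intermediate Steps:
U(X) = X*(4 + X)
P(u) = 6*u*(-108 + u) (P(u) = 3*((u + u)*(u - 108)) = 3*((2*u)*(-108 + u)) = 3*(2*u*(-108 + u)) = 6*u*(-108 + u))
B(S, Z) = 25 (B(S, Z) = 5*5 = 25)
(12210 + P(U(4))) + B(47, -38) = (12210 + 6*(4*(4 + 4))*(-108 + 4*(4 + 4))) + 25 = (12210 + 6*(4*8)*(-108 + 4*8)) + 25 = (12210 + 6*32*(-108 + 32)) + 25 = (12210 + 6*32*(-76)) + 25 = (12210 - 14592) + 25 = -2382 + 25 = -2357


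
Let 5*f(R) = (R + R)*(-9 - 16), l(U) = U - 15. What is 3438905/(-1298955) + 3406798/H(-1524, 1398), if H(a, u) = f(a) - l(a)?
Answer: 41595961039/207573009 ≈ 200.39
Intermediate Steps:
l(U) = -15 + U
f(R) = -10*R (f(R) = ((R + R)*(-9 - 16))/5 = ((2*R)*(-25))/5 = (-50*R)/5 = -10*R)
H(a, u) = 15 - 11*a (H(a, u) = -10*a - (-15 + a) = -10*a + (15 - a) = 15 - 11*a)
3438905/(-1298955) + 3406798/H(-1524, 1398) = 3438905/(-1298955) + 3406798/(15 - 11*(-1524)) = 3438905*(-1/1298955) + 3406798/(15 + 16764) = -687781/259791 + 3406798/16779 = 41595961039/207573009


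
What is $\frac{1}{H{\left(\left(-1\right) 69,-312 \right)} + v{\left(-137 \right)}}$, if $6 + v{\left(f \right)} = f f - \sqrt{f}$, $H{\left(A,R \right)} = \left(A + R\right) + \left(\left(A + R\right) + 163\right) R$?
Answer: $\frac{86398}{7464614541} + \frac{i \sqrt{137}}{7464614541} \approx 1.1574 \cdot 10^{-5} + 1.568 \cdot 10^{-9} i$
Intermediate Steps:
$H{\left(A,R \right)} = A + R + R \left(163 + A + R\right)$ ($H{\left(A,R \right)} = \left(A + R\right) + \left(163 + A + R\right) R = \left(A + R\right) + R \left(163 + A + R\right) = A + R + R \left(163 + A + R\right)$)
$v{\left(f \right)} = -6 + f^{2} - \sqrt{f}$ ($v{\left(f \right)} = -6 - \left(\sqrt{f} - f f\right) = -6 - \left(\sqrt{f} - f^{2}\right) = -6 + f^{2} - \sqrt{f}$)
$\frac{1}{H{\left(\left(-1\right) 69,-312 \right)} + v{\left(-137 \right)}} = \frac{1}{\left(\left(-1\right) 69 + \left(-312\right)^{2} + 164 \left(-312\right) + \left(-1\right) 69 \left(-312\right)\right) - \left(6 - 18769 + \sqrt{-137}\right)} = \frac{1}{\left(-69 + 97344 - 51168 - -21528\right) - \left(-18763 + i \sqrt{137}\right)} = \frac{1}{\left(-69 + 97344 - 51168 + 21528\right) - \left(-18763 + i \sqrt{137}\right)} = \frac{1}{67635 + \left(18763 - i \sqrt{137}\right)} = \frac{1}{86398 - i \sqrt{137}}$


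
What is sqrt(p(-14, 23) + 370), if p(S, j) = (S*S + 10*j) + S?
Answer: sqrt(782) ≈ 27.964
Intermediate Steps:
p(S, j) = S + S**2 + 10*j (p(S, j) = (S**2 + 10*j) + S = S + S**2 + 10*j)
sqrt(p(-14, 23) + 370) = sqrt((-14 + (-14)**2 + 10*23) + 370) = sqrt((-14 + 196 + 230) + 370) = sqrt(412 + 370) = sqrt(782)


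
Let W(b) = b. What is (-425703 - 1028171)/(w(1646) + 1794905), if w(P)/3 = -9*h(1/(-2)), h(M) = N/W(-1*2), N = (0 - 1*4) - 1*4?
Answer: -1453874/1794797 ≈ -0.81005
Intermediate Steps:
N = -8 (N = (0 - 4) - 4 = -4 - 4 = -8)
h(M) = 4 (h(M) = -8/((-1*2)) = -8/(-2) = -8*(-1/2) = 4)
w(P) = -108 (w(P) = 3*(-9*4) = 3*(-36) = -108)
(-425703 - 1028171)/(w(1646) + 1794905) = (-425703 - 1028171)/(-108 + 1794905) = -1453874/1794797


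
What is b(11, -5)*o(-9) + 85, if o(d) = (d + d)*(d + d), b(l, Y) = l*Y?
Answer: -17735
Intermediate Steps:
b(l, Y) = Y*l
o(d) = 4*d**2 (o(d) = (2*d)*(2*d) = 4*d**2)
b(11, -5)*o(-9) + 85 = (-5*11)*(4*(-9)**2) + 85 = -220*81 + 85 = -55*324 + 85 = -17820 + 85 = -17735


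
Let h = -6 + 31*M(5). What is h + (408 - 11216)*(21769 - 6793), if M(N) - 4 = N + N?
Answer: -161860180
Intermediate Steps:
M(N) = 4 + 2*N (M(N) = 4 + (N + N) = 4 + 2*N)
h = 428 (h = -6 + 31*(4 + 2*5) = -6 + 31*(4 + 10) = -6 + 31*14 = -6 + 434 = 428)
h + (408 - 11216)*(21769 - 6793) = 428 + (408 - 11216)*(21769 - 6793) = 428 - 10808*14976 = 428 - 161860608 = -161860180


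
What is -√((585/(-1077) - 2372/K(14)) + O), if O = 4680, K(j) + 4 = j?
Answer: -√14313062545/1795 ≈ -66.650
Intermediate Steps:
K(j) = -4 + j
-√((585/(-1077) - 2372/K(14)) + O) = -√((585/(-1077) - 2372/(-4 + 14)) + 4680) = -√((585*(-1/1077) - 2372/10) + 4680) = -√((-195/359 - 2372*⅒) + 4680) = -√((-195/359 - 1186/5) + 4680) = -√(-426749/1795 + 4680) = -√(7973851/1795) = -√14313062545/1795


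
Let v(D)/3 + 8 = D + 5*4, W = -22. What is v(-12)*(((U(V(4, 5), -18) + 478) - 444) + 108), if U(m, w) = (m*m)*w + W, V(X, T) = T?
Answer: 0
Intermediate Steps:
v(D) = 36 + 3*D (v(D) = -24 + 3*(D + 5*4) = -24 + 3*(D + 20) = -24 + 3*(20 + D) = -24 + (60 + 3*D) = 36 + 3*D)
U(m, w) = -22 + w*m**2 (U(m, w) = (m*m)*w - 22 = m**2*w - 22 = w*m**2 - 22 = -22 + w*m**2)
v(-12)*(((U(V(4, 5), -18) + 478) - 444) + 108) = (36 + 3*(-12))*((((-22 - 18*5**2) + 478) - 444) + 108) = (36 - 36)*((((-22 - 18*25) + 478) - 444) + 108) = 0*((((-22 - 450) + 478) - 444) + 108) = 0*(((-472 + 478) - 444) + 108) = 0*((6 - 444) + 108) = 0*(-438 + 108) = 0*(-330) = 0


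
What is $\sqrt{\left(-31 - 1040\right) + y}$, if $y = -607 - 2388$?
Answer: $i \sqrt{4066} \approx 63.765 i$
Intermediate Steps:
$y = -2995$
$\sqrt{\left(-31 - 1040\right) + y} = \sqrt{\left(-31 - 1040\right) - 2995} = \sqrt{-1071 - 2995} = \sqrt{-4066} = i \sqrt{4066}$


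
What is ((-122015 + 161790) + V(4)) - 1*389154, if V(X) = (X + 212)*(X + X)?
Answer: -347651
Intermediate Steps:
V(X) = 2*X*(212 + X) (V(X) = (212 + X)*(2*X) = 2*X*(212 + X))
((-122015 + 161790) + V(4)) - 1*389154 = ((-122015 + 161790) + 2*4*(212 + 4)) - 1*389154 = (39775 + 2*4*216) - 389154 = (39775 + 1728) - 389154 = 41503 - 389154 = -347651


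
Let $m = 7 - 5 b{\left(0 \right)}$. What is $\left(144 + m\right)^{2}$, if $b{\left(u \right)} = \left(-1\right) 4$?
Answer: $29241$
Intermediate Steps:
$b{\left(u \right)} = -4$
$m = 27$ ($m = 7 - -20 = 7 + 20 = 27$)
$\left(144 + m\right)^{2} = \left(144 + 27\right)^{2} = 171^{2} = 29241$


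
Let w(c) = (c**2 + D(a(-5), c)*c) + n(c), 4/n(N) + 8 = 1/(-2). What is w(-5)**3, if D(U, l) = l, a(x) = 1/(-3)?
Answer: 596947688/4913 ≈ 1.2150e+5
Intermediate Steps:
a(x) = -1/3
n(N) = -8/17 (n(N) = 4/(-8 + 1/(-2)) = 4/(-8 - 1/2) = 4/(-17/2) = 4*(-2/17) = -8/17)
w(c) = -8/17 + 2*c**2 (w(c) = (c**2 + c*c) - 8/17 = (c**2 + c**2) - 8/17 = 2*c**2 - 8/17 = -8/17 + 2*c**2)
w(-5)**3 = (-8/17 + 2*(-5)**2)**3 = (-8/17 + 2*25)**3 = (-8/17 + 50)**3 = (842/17)**3 = 596947688/4913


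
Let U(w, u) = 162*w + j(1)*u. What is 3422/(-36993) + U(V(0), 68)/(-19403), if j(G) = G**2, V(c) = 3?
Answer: -1472732/12165681 ≈ -0.12106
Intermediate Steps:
U(w, u) = u + 162*w (U(w, u) = 162*w + 1**2*u = 162*w + 1*u = 162*w + u = u + 162*w)
3422/(-36993) + U(V(0), 68)/(-19403) = 3422/(-36993) + (68 + 162*3)/(-19403) = 3422*(-1/36993) + (68 + 486)*(-1/19403) = -58/627 + 554*(-1/19403) = -58/627 - 554/19403 = -1472732/12165681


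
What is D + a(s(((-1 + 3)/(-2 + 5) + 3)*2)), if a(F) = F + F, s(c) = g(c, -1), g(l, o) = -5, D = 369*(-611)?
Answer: -225469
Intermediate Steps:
D = -225459
s(c) = -5
a(F) = 2*F
D + a(s(((-1 + 3)/(-2 + 5) + 3)*2)) = -225459 + 2*(-5) = -225459 - 10 = -225469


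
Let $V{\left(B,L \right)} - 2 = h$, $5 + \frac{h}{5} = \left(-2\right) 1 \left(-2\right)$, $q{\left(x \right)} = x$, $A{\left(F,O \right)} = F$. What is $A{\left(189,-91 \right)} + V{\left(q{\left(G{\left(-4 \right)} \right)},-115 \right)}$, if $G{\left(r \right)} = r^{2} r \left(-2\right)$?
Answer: $186$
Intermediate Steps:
$G{\left(r \right)} = - 2 r^{3}$ ($G{\left(r \right)} = r^{3} \left(-2\right) = - 2 r^{3}$)
$h = -5$ ($h = -25 + 5 \left(-2\right) 1 \left(-2\right) = -25 + 5 \left(\left(-2\right) \left(-2\right)\right) = -25 + 5 \cdot 4 = -25 + 20 = -5$)
$V{\left(B,L \right)} = -3$ ($V{\left(B,L \right)} = 2 - 5 = -3$)
$A{\left(189,-91 \right)} + V{\left(q{\left(G{\left(-4 \right)} \right)},-115 \right)} = 189 - 3 = 186$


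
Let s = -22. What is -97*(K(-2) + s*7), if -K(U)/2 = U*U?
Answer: 15714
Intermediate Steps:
K(U) = -2*U² (K(U) = -2*U*U = -2*U²)
-97*(K(-2) + s*7) = -97*(-2*(-2)² - 22*7) = -97*(-2*4 - 154) = -97*(-8 - 154) = -97*(-162) = 15714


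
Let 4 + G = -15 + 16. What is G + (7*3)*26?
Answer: 543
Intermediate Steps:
G = -3 (G = -4 + (-15 + 16) = -4 + 1 = -3)
G + (7*3)*26 = -3 + (7*3)*26 = -3 + 21*26 = -3 + 546 = 543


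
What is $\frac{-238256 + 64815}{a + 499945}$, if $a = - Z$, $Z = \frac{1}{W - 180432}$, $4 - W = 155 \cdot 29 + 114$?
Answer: $- \frac{32093002317}{92508322966} \approx -0.34692$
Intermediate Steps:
$W = -4605$ ($W = 4 - \left(155 \cdot 29 + 114\right) = 4 - \left(4495 + 114\right) = 4 - 4609 = -4605$)
$Z = - \frac{1}{185037}$ ($Z = \frac{1}{-4605 - 180432} = \frac{1}{-185037} = - \frac{1}{185037} \approx -5.4043 \cdot 10^{-6}$)
$a = \frac{1}{185037}$ ($a = \left(-1\right) \left(- \frac{1}{185037}\right) = \frac{1}{185037} \approx 5.4043 \cdot 10^{-6}$)
$\frac{-238256 + 64815}{a + 499945} = \frac{-238256 + 64815}{\frac{1}{185037} + 499945} = - \frac{173441}{\frac{92508322966}{185037}} = \left(-173441\right) \frac{185037}{92508322966} = - \frac{32093002317}{92508322966}$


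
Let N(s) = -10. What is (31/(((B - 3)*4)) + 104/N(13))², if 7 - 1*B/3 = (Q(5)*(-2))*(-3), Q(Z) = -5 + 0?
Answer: 497691481/4665600 ≈ 106.67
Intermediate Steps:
Q(Z) = -5
B = 111 (B = 21 - 3*(-5*(-2))*(-3) = 21 - 30*(-3) = 21 - 3*(-30) = 21 + 90 = 111)
(31/(((B - 3)*4)) + 104/N(13))² = (31/(((111 - 3)*4)) + 104/(-10))² = (31/((108*4)) + 104*(-⅒))² = (31/432 - 52/5)² = (-22309/2160)² = 497691481/4665600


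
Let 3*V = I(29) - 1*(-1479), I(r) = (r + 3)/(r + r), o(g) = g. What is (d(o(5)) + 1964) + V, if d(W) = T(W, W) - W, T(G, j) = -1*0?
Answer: 213340/87 ≈ 2452.2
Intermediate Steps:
T(G, j) = 0
d(W) = -W (d(W) = 0 - W = -W)
I(r) = (3 + r)/(2*r) (I(r) = (3 + r)/((2*r)) = (3 + r)*(1/(2*r)) = (3 + r)/(2*r))
V = 42907/87 (V = ((½)*(3 + 29)/29 - 1*(-1479))/3 = ((½)*(1/29)*32 + 1479)/3 = (16/29 + 1479)/3 = (⅓)*(42907/29) = 42907/87 ≈ 493.18)
(d(o(5)) + 1964) + V = (-1*5 + 1964) + 42907/87 = (-5 + 1964) + 42907/87 = 1959 + 42907/87 = 213340/87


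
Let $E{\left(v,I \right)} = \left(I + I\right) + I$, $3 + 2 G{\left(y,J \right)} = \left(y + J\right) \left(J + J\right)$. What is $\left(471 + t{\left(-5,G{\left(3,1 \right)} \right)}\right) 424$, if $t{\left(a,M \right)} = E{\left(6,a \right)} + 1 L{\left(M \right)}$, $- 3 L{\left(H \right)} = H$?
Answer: $\frac{578972}{3} \approx 1.9299 \cdot 10^{5}$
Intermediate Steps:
$L{\left(H \right)} = - \frac{H}{3}$
$G{\left(y,J \right)} = - \frac{3}{2} + J \left(J + y\right)$ ($G{\left(y,J \right)} = - \frac{3}{2} + \frac{\left(y + J\right) \left(J + J\right)}{2} = - \frac{3}{2} + \frac{\left(J + y\right) 2 J}{2} = - \frac{3}{2} + \frac{2 J \left(J + y\right)}{2} = - \frac{3}{2} + J \left(J + y\right)$)
$E{\left(v,I \right)} = 3 I$ ($E{\left(v,I \right)} = 2 I + I = 3 I$)
$t{\left(a,M \right)} = 3 a - \frac{M}{3}$ ($t{\left(a,M \right)} = 3 a + 1 \left(- \frac{M}{3}\right) = 3 a - \frac{M}{3}$)
$\left(471 + t{\left(-5,G{\left(3,1 \right)} \right)}\right) 424 = \left(471 - \left(15 + \frac{- \frac{3}{2} + 1^{2} + 1 \cdot 3}{3}\right)\right) 424 = \left(471 - \left(15 + \frac{- \frac{3}{2} + 1 + 3}{3}\right)\right) 424 = \left(471 - \frac{95}{6}\right) 424 = \frac{2731}{6} \cdot 424 = \frac{578972}{3}$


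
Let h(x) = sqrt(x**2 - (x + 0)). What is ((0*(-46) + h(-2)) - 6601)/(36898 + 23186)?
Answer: -6601/60084 + sqrt(6)/60084 ≈ -0.10982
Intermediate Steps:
h(x) = sqrt(x**2 - x)
((0*(-46) + h(-2)) - 6601)/(36898 + 23186) = ((0*(-46) + sqrt(-2*(-1 - 2))) - 6601)/(36898 + 23186) = ((0 + sqrt(-2*(-3))) - 6601)/60084 = ((0 + sqrt(6)) - 6601)*(1/60084) = (sqrt(6) - 6601)*(1/60084) = (-6601 + sqrt(6))*(1/60084) = -6601/60084 + sqrt(6)/60084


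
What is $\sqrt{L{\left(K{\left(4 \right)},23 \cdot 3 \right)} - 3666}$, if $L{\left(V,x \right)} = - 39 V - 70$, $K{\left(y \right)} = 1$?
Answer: $5 i \sqrt{151} \approx 61.441 i$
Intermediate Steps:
$L{\left(V,x \right)} = -70 - 39 V$
$\sqrt{L{\left(K{\left(4 \right)},23 \cdot 3 \right)} - 3666} = \sqrt{\left(-70 - 39\right) - 3666} = \sqrt{-109 - 3666} = \sqrt{-3775} = 5 i \sqrt{151}$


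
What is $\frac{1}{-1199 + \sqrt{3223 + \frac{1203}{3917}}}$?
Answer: $- \frac{4696483}{5618457423} - \frac{\sqrt{49454843398}}{5618457423} \approx -0.00087548$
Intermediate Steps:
$\frac{1}{-1199 + \sqrt{3223 + \frac{1203}{3917}}} = \frac{1}{-1199 + \sqrt{\frac{12625694}{3917}}} = \frac{1}{-1199 + \frac{\sqrt{49454843398}}{3917}}$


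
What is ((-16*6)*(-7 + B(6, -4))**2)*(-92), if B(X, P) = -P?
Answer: 79488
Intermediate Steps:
((-16*6)*(-7 + B(6, -4))**2)*(-92) = ((-16*6)*(-7 - 1*(-4))**2)*(-92) = -96*(-7 + 4)**2*(-92) = -96*(-3)**2*(-92) = -96*9*(-92) = -864*(-92) = 79488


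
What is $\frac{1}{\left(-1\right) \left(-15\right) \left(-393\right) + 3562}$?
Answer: $- \frac{1}{2333} \approx -0.00042863$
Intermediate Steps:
$\frac{1}{\left(-1\right) \left(-15\right) \left(-393\right) + 3562} = \frac{1}{15 \left(-393\right) + 3562} = \frac{1}{-5895 + 3562} = \frac{1}{-2333} = - \frac{1}{2333}$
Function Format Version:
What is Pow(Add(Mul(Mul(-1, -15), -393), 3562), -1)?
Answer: Rational(-1, 2333) ≈ -0.00042863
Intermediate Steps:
Pow(Add(Mul(Mul(-1, -15), -393), 3562), -1) = Pow(Add(Mul(15, -393), 3562), -1) = Pow(Add(-5895, 3562), -1) = Pow(-2333, -1) = Rational(-1, 2333)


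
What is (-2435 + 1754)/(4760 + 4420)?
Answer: -227/3060 ≈ -0.074183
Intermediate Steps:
(-2435 + 1754)/(4760 + 4420) = -681/9180 = -681*1/9180 = -227/3060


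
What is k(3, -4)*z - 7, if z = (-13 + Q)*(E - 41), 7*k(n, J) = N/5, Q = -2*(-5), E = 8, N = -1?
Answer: -344/35 ≈ -9.8286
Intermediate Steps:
Q = 10
k(n, J) = -1/35 (k(n, J) = (-1/5)/7 = (-1*1/5)/7 = (1/7)*(-1/5) = -1/35)
z = 99 (z = (-13 + 10)*(8 - 41) = -3*(-33) = 99)
k(3, -4)*z - 7 = -1/35*99 - 7 = -99/35 - 7 = -344/35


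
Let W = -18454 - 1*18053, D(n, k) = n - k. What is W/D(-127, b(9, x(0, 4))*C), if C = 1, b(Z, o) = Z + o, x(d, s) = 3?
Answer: 36507/139 ≈ 262.64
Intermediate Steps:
W = -36507 (W = -18454 - 18053 = -36507)
W/D(-127, b(9, x(0, 4))*C) = -36507/(-127 - (9 + 3)) = -36507/(-127 - 12) = -36507/(-139) = -36507*(-1/139) = 36507/139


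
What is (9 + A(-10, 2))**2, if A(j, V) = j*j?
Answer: 11881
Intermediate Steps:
A(j, V) = j**2
(9 + A(-10, 2))**2 = (9 + (-10)**2)**2 = (9 + 100)**2 = 109**2 = 11881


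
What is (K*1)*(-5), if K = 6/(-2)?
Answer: 15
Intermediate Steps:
K = -3 (K = 6*(-1/2) = -3)
(K*1)*(-5) = -3*1*(-5) = -3*(-5) = 15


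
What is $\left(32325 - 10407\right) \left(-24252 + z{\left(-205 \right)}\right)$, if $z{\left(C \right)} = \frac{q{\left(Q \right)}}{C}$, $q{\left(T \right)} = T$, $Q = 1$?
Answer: $- \frac{108968865798}{205} \approx -5.3156 \cdot 10^{8}$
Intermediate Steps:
$z{\left(C \right)} = \frac{1}{C}$ ($z{\left(C \right)} = 1 \frac{1}{C} = \frac{1}{C}$)
$\left(32325 - 10407\right) \left(-24252 + z{\left(-205 \right)}\right) = \left(32325 - 10407\right) \left(-24252 + \frac{1}{-205}\right) = 21918 \left(-24252 - \frac{1}{205}\right) = 21918 \left(- \frac{4971661}{205}\right) = - \frac{108968865798}{205}$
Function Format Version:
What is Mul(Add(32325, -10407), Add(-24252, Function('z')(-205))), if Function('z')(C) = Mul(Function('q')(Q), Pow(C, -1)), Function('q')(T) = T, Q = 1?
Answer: Rational(-108968865798, 205) ≈ -5.3156e+8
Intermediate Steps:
Function('z')(C) = Pow(C, -1) (Function('z')(C) = Mul(1, Pow(C, -1)) = Pow(C, -1))
Mul(Add(32325, -10407), Add(-24252, Function('z')(-205))) = Mul(Add(32325, -10407), Add(-24252, Pow(-205, -1))) = Mul(21918, Add(-24252, Rational(-1, 205))) = Mul(21918, Rational(-4971661, 205)) = Rational(-108968865798, 205)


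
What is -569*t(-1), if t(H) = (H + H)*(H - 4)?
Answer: -5690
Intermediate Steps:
t(H) = 2*H*(-4 + H) (t(H) = (2*H)*(-4 + H) = 2*H*(-4 + H))
-569*t(-1) = -1138*(-1)*(-4 - 1) = -1138*(-1)*(-5) = -569*10 = -5690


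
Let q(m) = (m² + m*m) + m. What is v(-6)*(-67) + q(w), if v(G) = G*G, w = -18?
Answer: -1782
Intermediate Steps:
q(m) = m + 2*m² (q(m) = (m² + m²) + m = 2*m² + m = m + 2*m²)
v(G) = G²
v(-6)*(-67) + q(w) = (-6)²*(-67) - 18*(1 + 2*(-18)) = 36*(-67) - 18*(1 - 36) = -2412 - 18*(-35) = -2412 + 630 = -1782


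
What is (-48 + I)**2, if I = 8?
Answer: 1600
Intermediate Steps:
(-48 + I)**2 = (-48 + 8)**2 = (-40)**2 = 1600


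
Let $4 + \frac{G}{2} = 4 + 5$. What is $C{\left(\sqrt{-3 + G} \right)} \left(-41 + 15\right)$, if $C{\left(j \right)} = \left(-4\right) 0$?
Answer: $0$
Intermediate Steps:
$G = 10$ ($G = -8 + 2 \left(4 + 5\right) = -8 + 2 \cdot 9 = -8 + 18 = 10$)
$C{\left(j \right)} = 0$
$C{\left(\sqrt{-3 + G} \right)} \left(-41 + 15\right) = 0 \left(-41 + 15\right) = 0 \left(-26\right) = 0$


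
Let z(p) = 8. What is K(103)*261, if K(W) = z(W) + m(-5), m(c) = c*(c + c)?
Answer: 15138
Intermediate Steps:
m(c) = 2*c² (m(c) = c*(2*c) = 2*c²)
K(W) = 58 (K(W) = 8 + 2*(-5)² = 8 + 2*25 = 8 + 50 = 58)
K(103)*261 = 58*261 = 15138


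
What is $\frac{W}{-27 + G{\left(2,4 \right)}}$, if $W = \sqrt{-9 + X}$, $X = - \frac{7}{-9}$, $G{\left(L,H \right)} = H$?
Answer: $- \frac{i \sqrt{74}}{69} \approx - 0.12467 i$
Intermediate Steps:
$X = \frac{7}{9}$ ($X = \left(-7\right) \left(- \frac{1}{9}\right) = \frac{7}{9} \approx 0.77778$)
$W = \frac{i \sqrt{74}}{3}$ ($W = \sqrt{-9 + \frac{7}{9}} = \sqrt{- \frac{74}{9}} = \frac{i \sqrt{74}}{3} \approx 2.8674 i$)
$\frac{W}{-27 + G{\left(2,4 \right)}} = \frac{\frac{1}{3} i \sqrt{74}}{-27 + 4} = \frac{\frac{1}{3} i \sqrt{74}}{-23} = \frac{i \sqrt{74}}{3} \left(- \frac{1}{23}\right) = - \frac{i \sqrt{74}}{69}$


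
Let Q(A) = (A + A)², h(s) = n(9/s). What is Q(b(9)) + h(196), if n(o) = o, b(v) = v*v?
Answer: 5143833/196 ≈ 26244.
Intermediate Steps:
b(v) = v²
h(s) = 9/s
Q(A) = 4*A² (Q(A) = (2*A)² = 4*A²)
Q(b(9)) + h(196) = 4*(9²)² + 9/196 = 4*81² + 9*(1/196) = 4*6561 + 9/196 = 26244 + 9/196 = 5143833/196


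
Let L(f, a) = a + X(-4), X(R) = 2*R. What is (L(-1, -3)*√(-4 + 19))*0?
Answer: 0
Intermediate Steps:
L(f, a) = -8 + a (L(f, a) = a + 2*(-4) = a - 8 = -8 + a)
(L(-1, -3)*√(-4 + 19))*0 = ((-8 - 3)*√(-4 + 19))*0 = -11*√15*0 = 0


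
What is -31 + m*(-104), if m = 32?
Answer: -3359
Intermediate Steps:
-31 + m*(-104) = -31 + 32*(-104) = -31 - 3328 = -3359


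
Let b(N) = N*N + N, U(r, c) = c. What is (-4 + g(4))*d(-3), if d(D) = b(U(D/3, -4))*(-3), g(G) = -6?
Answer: 360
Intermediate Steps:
b(N) = N + N² (b(N) = N² + N = N + N²)
d(D) = -36 (d(D) = -4*(1 - 4)*(-3) = -4*(-3)*(-3) = 12*(-3) = -36)
(-4 + g(4))*d(-3) = (-4 - 6)*(-36) = -10*(-36) = 360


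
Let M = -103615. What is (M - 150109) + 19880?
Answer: -233844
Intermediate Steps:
(M - 150109) + 19880 = (-103615 - 150109) + 19880 = -253724 + 19880 = -233844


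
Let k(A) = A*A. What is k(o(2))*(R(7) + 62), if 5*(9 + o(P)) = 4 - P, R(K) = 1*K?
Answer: 127581/25 ≈ 5103.2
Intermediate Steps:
R(K) = K
o(P) = -41/5 - P/5 (o(P) = -9 + (4 - P)/5 = -9 + (⅘ - P/5) = -41/5 - P/5)
k(A) = A²
k(o(2))*(R(7) + 62) = (-41/5 - ⅕*2)²*(7 + 62) = (-41/5 - ⅖)²*69 = (-43/5)²*69 = (1849/25)*69 = 127581/25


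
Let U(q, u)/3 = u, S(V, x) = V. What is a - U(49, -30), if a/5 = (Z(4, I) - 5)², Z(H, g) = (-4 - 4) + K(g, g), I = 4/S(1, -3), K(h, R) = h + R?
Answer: 215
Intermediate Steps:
K(h, R) = R + h
U(q, u) = 3*u
I = 4 (I = 4/1 = 4*1 = 4)
Z(H, g) = -8 + 2*g (Z(H, g) = (-4 - 4) + (g + g) = -8 + 2*g)
a = 125 (a = 5*((-8 + 2*4) - 5)² = 5*((-8 + 8) - 5)² = 5*(0 - 5)² = 5*(-5)² = 5*25 = 125)
a - U(49, -30) = 125 - 3*(-30) = 125 - 1*(-90) = 125 + 90 = 215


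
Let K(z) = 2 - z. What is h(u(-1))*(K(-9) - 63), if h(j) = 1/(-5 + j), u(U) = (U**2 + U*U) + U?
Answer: 13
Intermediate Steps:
u(U) = U + 2*U**2 (u(U) = (U**2 + U**2) + U = 2*U**2 + U = U + 2*U**2)
h(u(-1))*(K(-9) - 63) = ((2 - 1*(-9)) - 63)/(-5 - (1 + 2*(-1))) = ((2 + 9) - 63)/(-5 - (1 - 2)) = (11 - 63)/(-5 - 1*(-1)) = -52/(-5 + 1) = -52/(-4) = -1/4*(-52) = 13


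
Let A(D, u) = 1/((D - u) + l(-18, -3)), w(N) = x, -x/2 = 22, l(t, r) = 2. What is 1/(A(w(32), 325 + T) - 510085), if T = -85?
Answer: -282/143843971 ≈ -1.9605e-6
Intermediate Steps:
x = -44 (x = -2*22 = -44)
w(N) = -44
A(D, u) = 1/(2 + D - u) (A(D, u) = 1/((D - u) + 2) = 1/(2 + D - u))
1/(A(w(32), 325 + T) - 510085) = 1/(1/(2 - 44 - (325 - 85)) - 510085) = 1/(1/(2 - 44 - 1*240) - 510085) = 1/(1/(2 - 44 - 240) - 510085) = 1/(1/(-282) - 510085) = 1/(-1/282 - 510085) = 1/(-143843971/282) = -282/143843971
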